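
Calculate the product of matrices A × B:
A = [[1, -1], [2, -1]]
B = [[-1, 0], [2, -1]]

Matrix multiplication:
C[0][0] = 1×-1 + -1×2 = -3
C[0][1] = 1×0 + -1×-1 = 1
C[1][0] = 2×-1 + -1×2 = -4
C[1][1] = 2×0 + -1×-1 = 1
Result: [[-3, 1], [-4, 1]]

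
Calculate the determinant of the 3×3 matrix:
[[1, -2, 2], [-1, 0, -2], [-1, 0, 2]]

Expansion along first row:
det = 1·det([[0,-2],[0,2]]) - -2·det([[-1,-2],[-1,2]]) + 2·det([[-1,0],[-1,0]])
    = 1·(0·2 - -2·0) - -2·(-1·2 - -2·-1) + 2·(-1·0 - 0·-1)
    = 1·0 - -2·-4 + 2·0
    = 0 + -8 + 0 = -8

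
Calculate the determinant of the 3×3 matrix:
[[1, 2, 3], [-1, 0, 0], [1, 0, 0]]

Expansion along first row:
det = 1·det([[0,0],[0,0]]) - 2·det([[-1,0],[1,0]]) + 3·det([[-1,0],[1,0]])
    = 1·(0·0 - 0·0) - 2·(-1·0 - 0·1) + 3·(-1·0 - 0·1)
    = 1·0 - 2·0 + 3·0
    = 0 + 0 + 0 = 0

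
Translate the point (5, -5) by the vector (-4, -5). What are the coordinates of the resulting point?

Translation by (-4, -5) (homogeneous matrix [[1, 0, -4], [0, 1, -5], [0, 0, 1]]):
x' = 5 + -4 = 1
y' = -5 + -5 = -10
Result: (1, -10)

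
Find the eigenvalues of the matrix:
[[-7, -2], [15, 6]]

Characteristic equation: det(A - λI) = 0
λ² - (trace)λ + (det) = 0
trace = -7 + 6 = -1, det = (-7)(6) - (-2)(15) = -12
λ² - (-1)λ + (-12) = 0
λ = (-1 ± √((-1)² - 4·(-12))) / 2 = (-1 ± √49) / 2
Solving: λ = -4, 3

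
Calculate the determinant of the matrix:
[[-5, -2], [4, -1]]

For a 2×2 matrix [[a, b], [c, d]], det = ad - bc
det = (-5)(-1) - (-2)(4) = 5 - -8 = 13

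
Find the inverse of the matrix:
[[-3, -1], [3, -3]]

For [[a,b],[c,d]], inverse = (1/det)·[[d,-b],[-c,a]]
det = (-3)(-3) - (-1)(3) = 9 - -3 = 12
Inverse = (1/12)·[[-3, 1], [-3, -3]]
= [[-1/4, 1/12], [-1/4, -1/4]]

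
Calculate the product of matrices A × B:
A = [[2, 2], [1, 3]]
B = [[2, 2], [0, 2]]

Matrix multiplication:
C[0][0] = 2×2 + 2×0 = 4
C[0][1] = 2×2 + 2×2 = 8
C[1][0] = 1×2 + 3×0 = 2
C[1][1] = 1×2 + 3×2 = 8
Result: [[4, 8], [2, 8]]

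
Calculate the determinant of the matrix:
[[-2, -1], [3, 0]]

For a 2×2 matrix [[a, b], [c, d]], det = ad - bc
det = (-2)(0) - (-1)(3) = 0 - -3 = 3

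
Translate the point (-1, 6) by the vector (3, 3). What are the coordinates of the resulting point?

Translation by (3, 3) (homogeneous matrix [[1, 0, 3], [0, 1, 3], [0, 0, 1]]):
x' = -1 + 3 = 2
y' = 6 + 3 = 9
Result: (2, 9)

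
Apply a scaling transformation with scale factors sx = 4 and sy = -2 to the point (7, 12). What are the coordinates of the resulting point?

Scaling matrix:
[[4, 0], [0, -2]]
Result: (7 × 4, 12 × -2) = (28, -24)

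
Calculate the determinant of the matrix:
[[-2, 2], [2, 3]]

For a 2×2 matrix [[a, b], [c, d]], det = ad - bc
det = (-2)(3) - (2)(2) = -6 - 4 = -10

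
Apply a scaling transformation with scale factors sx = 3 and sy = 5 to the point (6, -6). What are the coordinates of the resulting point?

Scaling matrix:
[[3, 0], [0, 5]]
Result: (6 × 3, -6 × 5) = (18, -30)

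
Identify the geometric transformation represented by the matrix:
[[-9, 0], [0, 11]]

This matrix represents: non-uniform scaling by sx = -9, sy = 11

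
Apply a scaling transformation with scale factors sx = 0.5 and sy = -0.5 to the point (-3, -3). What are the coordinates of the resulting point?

Scaling matrix:
[[0.50, 0], [0, -0.50]]
Result: (-3 × 0.5, -3 × -0.5) = (-1.5, 1.5)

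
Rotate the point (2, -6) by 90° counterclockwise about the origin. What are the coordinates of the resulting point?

Rotation matrix for 90°: [[cos 90°, -sin 90°], [sin 90°, cos 90°]] = [[0, -1], [1, 0]]
[[0, -1], [1, 0]] × [2, -6]ᵀ = [6, 2]ᵀ
Result: (6, 2)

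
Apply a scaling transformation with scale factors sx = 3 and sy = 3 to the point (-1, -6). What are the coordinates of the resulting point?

Scaling matrix:
[[3, 0], [0, 3]]
Result: (-1 × 3, -6 × 3) = (-3, -18)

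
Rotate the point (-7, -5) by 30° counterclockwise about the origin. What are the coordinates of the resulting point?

Rotation matrix for 30°: [[cos 30°, -sin 30°], [sin 30°, cos 30°]] ≈ [[0.866025, -0.500000], [0.500000, 0.866025]]
[[0.866025, -0.500000], [0.500000, 0.866025]] × [-7, -5]ᵀ ≈ [-3.5622, -7.8301]ᵀ
Result: (-3.5622, -7.8301)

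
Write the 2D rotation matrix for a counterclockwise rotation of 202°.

Rotation matrix formula: [[cos θ, -sin θ], [sin θ, cos θ]]
For θ = 202°:
cos(202°) = -0.9272
sin(202°) = -0.3746
Result: [[-0.9272, 0.3746], [-0.3746, -0.9272]]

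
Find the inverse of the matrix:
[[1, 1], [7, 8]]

For [[a,b],[c,d]], inverse = (1/det)·[[d,-b],[-c,a]]
det = (1)(8) - (1)(7) = 8 - 7 = 1
Inverse = [[8, -1], [-7, 1]]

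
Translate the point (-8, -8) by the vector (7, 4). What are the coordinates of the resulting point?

Translation by (7, 4) (homogeneous matrix [[1, 0, 7], [0, 1, 4], [0, 0, 1]]):
x' = -8 + 7 = -1
y' = -8 + 4 = -4
Result: (-1, -4)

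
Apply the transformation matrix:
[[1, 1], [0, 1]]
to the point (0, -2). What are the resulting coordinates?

Matrix multiplication:
[[1, 1], [0, 1]] × [0, -2]ᵀ
= [(1)(0) + (1)(-2), (0)(0) + (1)(-2)]ᵀ
= [-2, -2]ᵀ
Result: (-2, -2)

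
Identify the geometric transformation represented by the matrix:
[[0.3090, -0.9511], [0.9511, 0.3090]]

This matrix represents: rotation by 72° counterclockwise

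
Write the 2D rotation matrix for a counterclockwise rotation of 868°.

Rotation matrix formula: [[cos θ, -sin θ], [sin θ, cos θ]]
For θ = 868°:
cos(868°) = -0.8480
sin(868°) = 0.5299
Result: [[-0.8480, -0.5299], [0.5299, -0.8480]]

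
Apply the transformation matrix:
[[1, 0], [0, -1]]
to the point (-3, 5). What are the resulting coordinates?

Matrix multiplication:
[[1, 0], [0, -1]] × [-3, 5]ᵀ
= [(1)(-3) + (0)(5), (0)(-3) + (-1)(5)]ᵀ
= [-3, -5]ᵀ
Result: (-3, -5)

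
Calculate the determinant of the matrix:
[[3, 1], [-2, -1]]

For a 2×2 matrix [[a, b], [c, d]], det = ad - bc
det = (3)(-1) - (1)(-2) = -3 - -2 = -1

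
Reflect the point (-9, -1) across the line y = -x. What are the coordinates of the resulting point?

Reflection across line y = -x: (-9, -1) → (1, 9)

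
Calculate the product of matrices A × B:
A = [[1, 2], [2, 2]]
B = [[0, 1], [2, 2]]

Matrix multiplication:
C[0][0] = 1×0 + 2×2 = 4
C[0][1] = 1×1 + 2×2 = 5
C[1][0] = 2×0 + 2×2 = 4
C[1][1] = 2×1 + 2×2 = 6
Result: [[4, 5], [4, 6]]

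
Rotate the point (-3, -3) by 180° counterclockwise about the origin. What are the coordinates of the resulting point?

Rotation matrix for 180°: [[cos 180°, -sin 180°], [sin 180°, cos 180°]] = [[-1, 0], [0, -1]]
[[-1, 0], [0, -1]] × [-3, -3]ᵀ = [3, 3]ᵀ
Result: (3, 3)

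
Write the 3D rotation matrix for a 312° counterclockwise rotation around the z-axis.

Rotation matrix for counterclockwise 312° around z-axis:
cos(312°) = 0.6691, sin(312°) = -0.7431
Result: [[0.6691, 0.7431, 0], [-0.7431, 0.6691, 0], [0, 0, 1]]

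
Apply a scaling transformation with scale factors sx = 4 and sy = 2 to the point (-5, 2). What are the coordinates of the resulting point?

Scaling matrix:
[[4, 0], [0, 2]]
Result: (-5 × 4, 2 × 2) = (-20, 4)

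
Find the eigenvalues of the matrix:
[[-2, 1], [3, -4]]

Characteristic equation: det(A - λI) = 0
λ² - (trace)λ + (det) = 0
trace = -2 + -4 = -6, det = (-2)(-4) - (1)(3) = 5
λ² - (-6)λ + (5) = 0
λ = (-6 ± √((-6)² - 4·(5))) / 2 = (-6 ± √16) / 2
Solving: λ = -5, -1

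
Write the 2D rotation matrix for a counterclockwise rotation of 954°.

Rotation matrix formula: [[cos θ, -sin θ], [sin θ, cos θ]]
For θ = 954°:
cos(954°) = -0.5878
sin(954°) = -0.8090
Result: [[-0.5878, 0.8090], [-0.8090, -0.5878]]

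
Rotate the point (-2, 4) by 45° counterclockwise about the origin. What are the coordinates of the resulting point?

Rotation matrix for 45°: [[cos 45°, -sin 45°], [sin 45°, cos 45°]] ≈ [[0.707107, -0.707107], [0.707107, 0.707107]]
[[0.707107, -0.707107], [0.707107, 0.707107]] × [-2, 4]ᵀ ≈ [-4.2426, 1.4142]ᵀ
Result: (-4.2426, 1.4142)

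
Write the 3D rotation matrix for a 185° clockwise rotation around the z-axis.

Rotation matrix for clockwise 185° around z-axis:
A clockwise rotation by 185° is a counterclockwise rotation by -185°.
cos(-185°) = -0.9962, sin(-185°) = 0.0872
Result: [[-0.9962, -0.0872, 0], [0.0872, -0.9962, 0], [0, 0, 1]]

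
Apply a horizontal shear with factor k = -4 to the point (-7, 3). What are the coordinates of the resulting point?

Shear matrix for horizontal shear with factor k = -4:
[[1, -4], [0, 1]]
Result: (-7, 3) → (-19, 3)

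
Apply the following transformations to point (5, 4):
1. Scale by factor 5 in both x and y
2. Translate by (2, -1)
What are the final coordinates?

Step 1: Scale (5, 4) by 5 → (25, 20)
Step 2: Translate by (2, -1) → (27, 19)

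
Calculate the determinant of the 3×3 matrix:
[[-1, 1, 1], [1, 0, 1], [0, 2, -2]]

Expansion along first row:
det = -1·det([[0,1],[2,-2]]) - 1·det([[1,1],[0,-2]]) + 1·det([[1,0],[0,2]])
    = -1·(0·-2 - 1·2) - 1·(1·-2 - 1·0) + 1·(1·2 - 0·0)
    = -1·-2 - 1·-2 + 1·2
    = 2 + 2 + 2 = 6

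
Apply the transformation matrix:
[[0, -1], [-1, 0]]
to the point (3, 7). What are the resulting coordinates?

Matrix multiplication:
[[0, -1], [-1, 0]] × [3, 7]ᵀ
= [(0)(3) + (-1)(7), (-1)(3) + (0)(7)]ᵀ
= [-7, -3]ᵀ
Result: (-7, -3)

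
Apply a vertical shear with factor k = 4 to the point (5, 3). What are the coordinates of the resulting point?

Shear matrix for vertical shear with factor k = 4:
[[1, 0], [4, 1]]
Result: (5, 3) → (5, 23)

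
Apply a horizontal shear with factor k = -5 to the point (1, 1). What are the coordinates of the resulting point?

Shear matrix for horizontal shear with factor k = -5:
[[1, -5], [0, 1]]
Result: (1, 1) → (-4, 1)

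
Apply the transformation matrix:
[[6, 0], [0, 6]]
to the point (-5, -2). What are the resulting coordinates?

Matrix multiplication:
[[6, 0], [0, 6]] × [-5, -2]ᵀ
= [(6)(-5) + (0)(-2), (0)(-5) + (6)(-2)]ᵀ
= [-30, -12]ᵀ
Result: (-30, -12)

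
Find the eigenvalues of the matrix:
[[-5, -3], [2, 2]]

Characteristic equation: det(A - λI) = 0
λ² - (trace)λ + (det) = 0
trace = -5 + 2 = -3, det = (-5)(2) - (-3)(2) = -4
λ² - (-3)λ + (-4) = 0
λ = (-3 ± √((-3)² - 4·(-4))) / 2 = (-3 ± √25) / 2
Solving: λ = -4, 1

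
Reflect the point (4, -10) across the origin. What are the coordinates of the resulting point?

Reflection across origin: (4, -10) → (-4, 10)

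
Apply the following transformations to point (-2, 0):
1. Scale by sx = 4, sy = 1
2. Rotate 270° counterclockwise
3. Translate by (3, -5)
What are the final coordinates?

Step 1: Scale → (-8, 0)
Step 2: Rotate 270° → (0, 8)
Step 3: Translate → (3, 3)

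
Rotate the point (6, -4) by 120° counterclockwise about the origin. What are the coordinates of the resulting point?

Rotation matrix for 120°: [[cos 120°, -sin 120°], [sin 120°, cos 120°]] ≈ [[-0.500000, -0.866025], [0.866025, -0.500000]]
[[-0.500000, -0.866025], [0.866025, -0.500000]] × [6, -4]ᵀ ≈ [0.4641, 7.1962]ᵀ
Result: (0.4641, 7.1962)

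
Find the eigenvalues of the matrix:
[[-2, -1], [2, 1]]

Characteristic equation: det(A - λI) = 0
λ² - (trace)λ + (det) = 0
trace = -2 + 1 = -1, det = (-2)(1) - (-1)(2) = 0
λ² - (-1)λ + (0) = 0
λ = (-1 ± √((-1)² - 4·(0))) / 2 = (-1 ± √1) / 2
Solving: λ = -1, 0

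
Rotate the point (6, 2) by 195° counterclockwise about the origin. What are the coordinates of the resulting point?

Rotation matrix for 195°: [[cos 195°, -sin 195°], [sin 195°, cos 195°]] ≈ [[-0.965926, 0.258819], [-0.258819, -0.965926]]
[[-0.965926, 0.258819], [-0.258819, -0.965926]] × [6, 2]ᵀ ≈ [-5.2779, -3.4848]ᵀ
Result: (-5.2779, -3.4848)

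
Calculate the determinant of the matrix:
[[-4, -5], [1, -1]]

For a 2×2 matrix [[a, b], [c, d]], det = ad - bc
det = (-4)(-1) - (-5)(1) = 4 - -5 = 9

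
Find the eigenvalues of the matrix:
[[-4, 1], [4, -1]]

Characteristic equation: det(A - λI) = 0
λ² - (trace)λ + (det) = 0
trace = -4 + -1 = -5, det = (-4)(-1) - (1)(4) = 0
λ² - (-5)λ + (0) = 0
λ = (-5 ± √((-5)² - 4·(0))) / 2 = (-5 ± √25) / 2
Solving: λ = -5, 0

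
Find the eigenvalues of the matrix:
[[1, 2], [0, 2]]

Characteristic equation: det(A - λI) = 0
λ² - (trace)λ + (det) = 0
trace = 1 + 2 = 3, det = (1)(2) - (2)(0) = 2
λ² - (3)λ + (2) = 0
λ = (3 ± √((3)² - 4·(2))) / 2 = (3 ± √1) / 2
Solving: λ = 1, 2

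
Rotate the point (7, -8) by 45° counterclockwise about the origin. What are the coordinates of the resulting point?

Rotation matrix for 45°: [[cos 45°, -sin 45°], [sin 45°, cos 45°]] ≈ [[0.707107, -0.707107], [0.707107, 0.707107]]
[[0.707107, -0.707107], [0.707107, 0.707107]] × [7, -8]ᵀ ≈ [10.6066, -0.7071]ᵀ
Result: (10.6066, -0.7071)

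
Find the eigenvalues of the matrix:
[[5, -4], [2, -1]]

Characteristic equation: det(A - λI) = 0
λ² - (trace)λ + (det) = 0
trace = 5 + -1 = 4, det = (5)(-1) - (-4)(2) = 3
λ² - (4)λ + (3) = 0
λ = (4 ± √((4)² - 4·(3))) / 2 = (4 ± √4) / 2
Solving: λ = 1, 3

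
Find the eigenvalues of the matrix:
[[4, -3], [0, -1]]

Characteristic equation: det(A - λI) = 0
λ² - (trace)λ + (det) = 0
trace = 4 + -1 = 3, det = (4)(-1) - (-3)(0) = -4
λ² - (3)λ + (-4) = 0
λ = (3 ± √((3)² - 4·(-4))) / 2 = (3 ± √25) / 2
Solving: λ = -1, 4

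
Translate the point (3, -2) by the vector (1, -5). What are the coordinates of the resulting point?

Translation by (1, -5) (homogeneous matrix [[1, 0, 1], [0, 1, -5], [0, 0, 1]]):
x' = 3 + 1 = 4
y' = -2 + -5 = -7
Result: (4, -7)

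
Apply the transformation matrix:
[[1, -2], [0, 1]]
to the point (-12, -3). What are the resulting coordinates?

Matrix multiplication:
[[1, -2], [0, 1]] × [-12, -3]ᵀ
= [(1)(-12) + (-2)(-3), (0)(-12) + (1)(-3)]ᵀ
= [-6, -3]ᵀ
Result: (-6, -3)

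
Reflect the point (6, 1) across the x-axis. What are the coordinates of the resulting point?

Reflection across x-axis: (6, 1) → (6, -1)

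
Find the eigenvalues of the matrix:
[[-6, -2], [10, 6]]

Characteristic equation: det(A - λI) = 0
λ² - (trace)λ + (det) = 0
trace = -6 + 6 = 0, det = (-6)(6) - (-2)(10) = -16
λ² - (0)λ + (-16) = 0
λ = (0 ± √((0)² - 4·(-16))) / 2 = (0 ± √64) / 2
Solving: λ = -4, 4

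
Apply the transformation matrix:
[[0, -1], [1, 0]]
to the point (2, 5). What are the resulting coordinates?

Matrix multiplication:
[[0, -1], [1, 0]] × [2, 5]ᵀ
= [(0)(2) + (-1)(5), (1)(2) + (0)(5)]ᵀ
= [-5, 2]ᵀ
Result: (-5, 2)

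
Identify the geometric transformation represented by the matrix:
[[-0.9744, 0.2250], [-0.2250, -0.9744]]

This matrix represents: rotation by 193° counterclockwise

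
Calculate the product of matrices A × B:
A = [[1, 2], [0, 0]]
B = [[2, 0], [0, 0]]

Matrix multiplication:
C[0][0] = 1×2 + 2×0 = 2
C[0][1] = 1×0 + 2×0 = 0
C[1][0] = 0×2 + 0×0 = 0
C[1][1] = 0×0 + 0×0 = 0
Result: [[2, 0], [0, 0]]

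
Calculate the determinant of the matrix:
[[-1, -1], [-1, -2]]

For a 2×2 matrix [[a, b], [c, d]], det = ad - bc
det = (-1)(-2) - (-1)(-1) = 2 - 1 = 1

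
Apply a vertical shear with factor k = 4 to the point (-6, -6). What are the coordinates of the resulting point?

Shear matrix for vertical shear with factor k = 4:
[[1, 0], [4, 1]]
Result: (-6, -6) → (-6, -30)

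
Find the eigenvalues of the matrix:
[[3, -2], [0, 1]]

Characteristic equation: det(A - λI) = 0
λ² - (trace)λ + (det) = 0
trace = 3 + 1 = 4, det = (3)(1) - (-2)(0) = 3
λ² - (4)λ + (3) = 0
λ = (4 ± √((4)² - 4·(3))) / 2 = (4 ± √4) / 2
Solving: λ = 1, 3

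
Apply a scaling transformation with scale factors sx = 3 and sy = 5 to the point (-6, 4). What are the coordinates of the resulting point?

Scaling matrix:
[[3, 0], [0, 5]]
Result: (-6 × 3, 4 × 5) = (-18, 20)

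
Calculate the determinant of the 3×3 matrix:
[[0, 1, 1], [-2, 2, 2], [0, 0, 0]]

Expansion along first row:
det = 0·det([[2,2],[0,0]]) - 1·det([[-2,2],[0,0]]) + 1·det([[-2,2],[0,0]])
    = 0·(2·0 - 2·0) - 1·(-2·0 - 2·0) + 1·(-2·0 - 2·0)
    = 0·0 - 1·0 + 1·0
    = 0 + 0 + 0 = 0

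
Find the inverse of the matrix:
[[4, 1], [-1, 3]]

For [[a,b],[c,d]], inverse = (1/det)·[[d,-b],[-c,a]]
det = (4)(3) - (1)(-1) = 12 - -1 = 13
Inverse = (1/13)·[[3, -1], [1, 4]]
= [[3/13, -1/13], [1/13, 4/13]]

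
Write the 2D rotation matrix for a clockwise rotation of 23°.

Rotation matrix formula: [[cos θ, -sin θ], [sin θ, cos θ]]
A clockwise rotation by 23° is equivalent to a counterclockwise rotation by -23°.
For θ = -23°:
cos(-23°) = 0.9205
sin(-23°) = -0.3907
Result: [[0.9205, 0.3907], [-0.3907, 0.9205]]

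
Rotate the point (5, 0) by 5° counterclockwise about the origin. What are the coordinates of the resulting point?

Rotation matrix for 5°: [[cos 5°, -sin 5°], [sin 5°, cos 5°]] ≈ [[0.996195, -0.087156], [0.087156, 0.996195]]
[[0.996195, -0.087156], [0.087156, 0.996195]] × [5, 0]ᵀ ≈ [4.9810, 0.4358]ᵀ
Result: (4.9810, 0.4358)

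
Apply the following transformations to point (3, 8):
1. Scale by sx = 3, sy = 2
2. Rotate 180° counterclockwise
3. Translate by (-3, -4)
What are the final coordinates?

Step 1: Scale → (9, 16)
Step 2: Rotate 180° → (-9, -16)
Step 3: Translate → (-12, -20)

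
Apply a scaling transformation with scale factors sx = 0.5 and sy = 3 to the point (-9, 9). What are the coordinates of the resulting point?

Scaling matrix:
[[0.50, 0], [0, 3]]
Result: (-9 × 0.5, 9 × 3) = (-4.5, 27)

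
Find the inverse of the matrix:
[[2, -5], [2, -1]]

For [[a,b],[c,d]], inverse = (1/det)·[[d,-b],[-c,a]]
det = (2)(-1) - (-5)(2) = -2 - -10 = 8
Inverse = (1/8)·[[-1, 5], [-2, 2]]
= [[-1/8, 5/8], [-1/4, 1/4]]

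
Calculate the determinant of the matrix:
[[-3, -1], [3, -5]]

For a 2×2 matrix [[a, b], [c, d]], det = ad - bc
det = (-3)(-5) - (-1)(3) = 15 - -3 = 18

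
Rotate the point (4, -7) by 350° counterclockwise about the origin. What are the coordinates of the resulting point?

Rotation matrix for 350°: [[cos 350°, -sin 350°], [sin 350°, cos 350°]] ≈ [[0.984808, 0.173648], [-0.173648, 0.984808]]
[[0.984808, 0.173648], [-0.173648, 0.984808]] × [4, -7]ᵀ ≈ [2.7237, -7.5882]ᵀ
Result: (2.7237, -7.5882)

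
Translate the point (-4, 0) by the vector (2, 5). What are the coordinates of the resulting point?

Translation by (2, 5) (homogeneous matrix [[1, 0, 2], [0, 1, 5], [0, 0, 1]]):
x' = -4 + 2 = -2
y' = 0 + 5 = 5
Result: (-2, 5)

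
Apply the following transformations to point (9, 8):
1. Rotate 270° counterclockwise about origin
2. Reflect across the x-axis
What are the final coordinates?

Step 1: Rotate 270° → (8, -9)
Step 2: Reflect across x-axis → (8, 9)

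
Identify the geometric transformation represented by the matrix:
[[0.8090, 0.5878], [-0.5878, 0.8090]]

This matrix represents: rotation by 324° counterclockwise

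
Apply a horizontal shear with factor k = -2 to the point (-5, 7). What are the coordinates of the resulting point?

Shear matrix for horizontal shear with factor k = -2:
[[1, -2], [0, 1]]
Result: (-5, 7) → (-19, 7)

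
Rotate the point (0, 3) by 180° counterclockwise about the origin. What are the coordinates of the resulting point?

Rotation matrix for 180°: [[cos 180°, -sin 180°], [sin 180°, cos 180°]] = [[-1, 0], [0, -1]]
[[-1, 0], [0, -1]] × [0, 3]ᵀ = [0, -3]ᵀ
Result: (0, -3)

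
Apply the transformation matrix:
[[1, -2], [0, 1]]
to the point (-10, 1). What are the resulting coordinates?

Matrix multiplication:
[[1, -2], [0, 1]] × [-10, 1]ᵀ
= [(1)(-10) + (-2)(1), (0)(-10) + (1)(1)]ᵀ
= [-12, 1]ᵀ
Result: (-12, 1)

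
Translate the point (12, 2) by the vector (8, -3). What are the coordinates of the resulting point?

Translation by (8, -3) (homogeneous matrix [[1, 0, 8], [0, 1, -3], [0, 0, 1]]):
x' = 12 + 8 = 20
y' = 2 + -3 = -1
Result: (20, -1)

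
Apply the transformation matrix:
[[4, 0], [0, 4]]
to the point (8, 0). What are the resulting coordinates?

Matrix multiplication:
[[4, 0], [0, 4]] × [8, 0]ᵀ
= [(4)(8) + (0)(0), (0)(8) + (4)(0)]ᵀ
= [32, 0]ᵀ
Result: (32, 0)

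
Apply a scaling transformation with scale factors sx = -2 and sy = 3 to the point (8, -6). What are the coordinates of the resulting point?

Scaling matrix:
[[-2, 0], [0, 3]]
Result: (8 × -2, -6 × 3) = (-16, -18)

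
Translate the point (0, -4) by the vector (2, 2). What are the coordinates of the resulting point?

Translation by (2, 2) (homogeneous matrix [[1, 0, 2], [0, 1, 2], [0, 0, 1]]):
x' = 0 + 2 = 2
y' = -4 + 2 = -2
Result: (2, -2)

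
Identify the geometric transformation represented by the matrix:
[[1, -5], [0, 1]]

This matrix represents: horizontal shear with factor -5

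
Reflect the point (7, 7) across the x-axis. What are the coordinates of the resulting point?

Reflection across x-axis: (7, 7) → (7, -7)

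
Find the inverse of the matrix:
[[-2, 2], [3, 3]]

For [[a,b],[c,d]], inverse = (1/det)·[[d,-b],[-c,a]]
det = (-2)(3) - (2)(3) = -6 - 6 = -12
Inverse = (1/-12)·[[3, -2], [-3, -2]]
= [[-1/4, 1/6], [1/4, 1/6]]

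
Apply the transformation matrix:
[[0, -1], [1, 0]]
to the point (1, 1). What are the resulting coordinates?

Matrix multiplication:
[[0, -1], [1, 0]] × [1, 1]ᵀ
= [(0)(1) + (-1)(1), (1)(1) + (0)(1)]ᵀ
= [-1, 1]ᵀ
Result: (-1, 1)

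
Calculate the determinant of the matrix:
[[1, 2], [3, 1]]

For a 2×2 matrix [[a, b], [c, d]], det = ad - bc
det = (1)(1) - (2)(3) = 1 - 6 = -5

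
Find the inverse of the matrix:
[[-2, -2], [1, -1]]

For [[a,b],[c,d]], inverse = (1/det)·[[d,-b],[-c,a]]
det = (-2)(-1) - (-2)(1) = 2 - -2 = 4
Inverse = (1/4)·[[-1, 2], [-1, -2]]
= [[-1/4, 1/2], [-1/4, -1/2]]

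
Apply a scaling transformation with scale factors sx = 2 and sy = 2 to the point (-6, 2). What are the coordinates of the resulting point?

Scaling matrix:
[[2, 0], [0, 2]]
Result: (-6 × 2, 2 × 2) = (-12, 4)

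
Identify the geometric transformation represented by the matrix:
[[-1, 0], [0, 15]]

This matrix represents: non-uniform scaling by sx = -1, sy = 15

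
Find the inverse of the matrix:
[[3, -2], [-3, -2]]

For [[a,b],[c,d]], inverse = (1/det)·[[d,-b],[-c,a]]
det = (3)(-2) - (-2)(-3) = -6 - 6 = -12
Inverse = (1/-12)·[[-2, 2], [3, 3]]
= [[1/6, -1/6], [-1/4, -1/4]]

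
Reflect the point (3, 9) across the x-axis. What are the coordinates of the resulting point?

Reflection across x-axis: (3, 9) → (3, -9)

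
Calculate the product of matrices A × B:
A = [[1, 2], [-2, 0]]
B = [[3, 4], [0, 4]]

Matrix multiplication:
C[0][0] = 1×3 + 2×0 = 3
C[0][1] = 1×4 + 2×4 = 12
C[1][0] = -2×3 + 0×0 = -6
C[1][1] = -2×4 + 0×4 = -8
Result: [[3, 12], [-6, -8]]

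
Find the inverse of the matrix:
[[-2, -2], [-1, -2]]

For [[a,b],[c,d]], inverse = (1/det)·[[d,-b],[-c,a]]
det = (-2)(-2) - (-2)(-1) = 4 - 2 = 2
Inverse = (1/2)·[[-2, 2], [1, -2]]
= [[-1, 1], [1/2, -1]]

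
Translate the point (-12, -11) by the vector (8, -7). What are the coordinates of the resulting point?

Translation by (8, -7) (homogeneous matrix [[1, 0, 8], [0, 1, -7], [0, 0, 1]]):
x' = -12 + 8 = -4
y' = -11 + -7 = -18
Result: (-4, -18)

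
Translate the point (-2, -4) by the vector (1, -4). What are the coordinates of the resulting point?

Translation by (1, -4) (homogeneous matrix [[1, 0, 1], [0, 1, -4], [0, 0, 1]]):
x' = -2 + 1 = -1
y' = -4 + -4 = -8
Result: (-1, -8)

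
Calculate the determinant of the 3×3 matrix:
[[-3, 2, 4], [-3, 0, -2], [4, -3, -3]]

Expansion along first row:
det = -3·det([[0,-2],[-3,-3]]) - 2·det([[-3,-2],[4,-3]]) + 4·det([[-3,0],[4,-3]])
    = -3·(0·-3 - -2·-3) - 2·(-3·-3 - -2·4) + 4·(-3·-3 - 0·4)
    = -3·-6 - 2·17 + 4·9
    = 18 + -34 + 36 = 20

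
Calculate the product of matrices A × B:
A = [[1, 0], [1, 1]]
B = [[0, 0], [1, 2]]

Matrix multiplication:
C[0][0] = 1×0 + 0×1 = 0
C[0][1] = 1×0 + 0×2 = 0
C[1][0] = 1×0 + 1×1 = 1
C[1][1] = 1×0 + 1×2 = 2
Result: [[0, 0], [1, 2]]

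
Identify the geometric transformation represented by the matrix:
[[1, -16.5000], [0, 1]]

This matrix represents: horizontal shear with factor -16.5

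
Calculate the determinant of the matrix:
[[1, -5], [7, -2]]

For a 2×2 matrix [[a, b], [c, d]], det = ad - bc
det = (1)(-2) - (-5)(7) = -2 - -35 = 33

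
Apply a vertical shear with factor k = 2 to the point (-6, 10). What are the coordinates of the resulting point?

Shear matrix for vertical shear with factor k = 2:
[[1, 0], [2, 1]]
Result: (-6, 10) → (-6, -2)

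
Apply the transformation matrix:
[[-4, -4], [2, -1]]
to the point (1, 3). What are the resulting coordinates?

Matrix multiplication:
[[-4, -4], [2, -1]] × [1, 3]ᵀ
= [(-4)(1) + (-4)(3), (2)(1) + (-1)(3)]ᵀ
= [-16, -1]ᵀ
Result: (-16, -1)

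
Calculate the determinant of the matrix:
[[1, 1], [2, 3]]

For a 2×2 matrix [[a, b], [c, d]], det = ad - bc
det = (1)(3) - (1)(2) = 3 - 2 = 1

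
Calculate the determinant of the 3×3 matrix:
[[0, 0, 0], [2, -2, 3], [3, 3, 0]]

Expansion along first row:
det = 0·det([[-2,3],[3,0]]) - 0·det([[2,3],[3,0]]) + 0·det([[2,-2],[3,3]])
    = 0·(-2·0 - 3·3) - 0·(2·0 - 3·3) + 0·(2·3 - -2·3)
    = 0·-9 - 0·-9 + 0·12
    = 0 + 0 + 0 = 0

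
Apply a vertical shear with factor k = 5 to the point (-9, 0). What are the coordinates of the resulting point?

Shear matrix for vertical shear with factor k = 5:
[[1, 0], [5, 1]]
Result: (-9, 0) → (-9, -45)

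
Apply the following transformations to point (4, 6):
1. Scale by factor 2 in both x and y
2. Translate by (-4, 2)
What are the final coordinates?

Step 1: Scale (4, 6) by 2 → (8, 12)
Step 2: Translate by (-4, 2) → (4, 14)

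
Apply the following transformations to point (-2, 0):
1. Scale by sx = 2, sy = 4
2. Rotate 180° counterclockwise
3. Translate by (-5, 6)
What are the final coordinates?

Step 1: Scale → (-4, 0)
Step 2: Rotate 180° → (4, 0)
Step 3: Translate → (-1, 6)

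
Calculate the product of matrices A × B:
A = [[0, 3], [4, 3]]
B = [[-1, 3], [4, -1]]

Matrix multiplication:
C[0][0] = 0×-1 + 3×4 = 12
C[0][1] = 0×3 + 3×-1 = -3
C[1][0] = 4×-1 + 3×4 = 8
C[1][1] = 4×3 + 3×-1 = 9
Result: [[12, -3], [8, 9]]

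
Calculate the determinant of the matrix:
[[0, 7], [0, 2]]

For a 2×2 matrix [[a, b], [c, d]], det = ad - bc
det = (0)(2) - (7)(0) = 0 - 0 = 0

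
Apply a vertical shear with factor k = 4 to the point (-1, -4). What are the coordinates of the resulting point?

Shear matrix for vertical shear with factor k = 4:
[[1, 0], [4, 1]]
Result: (-1, -4) → (-1, -8)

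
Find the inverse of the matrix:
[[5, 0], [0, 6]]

For [[a,b],[c,d]], inverse = (1/det)·[[d,-b],[-c,a]]
det = (5)(6) - (0)(0) = 30 - 0 = 30
Inverse = (1/30)·[[6, 0], [0, 5]]
= [[1/5, 0], [0, 1/6]]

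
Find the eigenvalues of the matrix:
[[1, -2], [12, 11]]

Characteristic equation: det(A - λI) = 0
λ² - (trace)λ + (det) = 0
trace = 1 + 11 = 12, det = (1)(11) - (-2)(12) = 35
λ² - (12)λ + (35) = 0
λ = (12 ± √((12)² - 4·(35))) / 2 = (12 ± √4) / 2
Solving: λ = 5, 7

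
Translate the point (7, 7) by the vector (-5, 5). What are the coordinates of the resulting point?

Translation by (-5, 5) (homogeneous matrix [[1, 0, -5], [0, 1, 5], [0, 0, 1]]):
x' = 7 + -5 = 2
y' = 7 + 5 = 12
Result: (2, 12)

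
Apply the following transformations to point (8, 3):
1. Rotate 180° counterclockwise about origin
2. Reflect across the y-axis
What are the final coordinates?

Step 1: Rotate 180° → (-8, -3)
Step 2: Reflect across y-axis → (8, -3)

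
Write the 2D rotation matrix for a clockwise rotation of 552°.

Rotation matrix formula: [[cos θ, -sin θ], [sin θ, cos θ]]
A clockwise rotation by 552° is equivalent to a counterclockwise rotation by -552°.
For θ = -552°:
cos(-552°) = -0.9781
sin(-552°) = 0.2079
Result: [[-0.9781, -0.2079], [0.2079, -0.9781]]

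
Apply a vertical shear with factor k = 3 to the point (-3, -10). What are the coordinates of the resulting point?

Shear matrix for vertical shear with factor k = 3:
[[1, 0], [3, 1]]
Result: (-3, -10) → (-3, -19)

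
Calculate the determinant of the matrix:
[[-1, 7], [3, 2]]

For a 2×2 matrix [[a, b], [c, d]], det = ad - bc
det = (-1)(2) - (7)(3) = -2 - 21 = -23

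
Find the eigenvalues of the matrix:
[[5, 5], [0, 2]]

Characteristic equation: det(A - λI) = 0
λ² - (trace)λ + (det) = 0
trace = 5 + 2 = 7, det = (5)(2) - (5)(0) = 10
λ² - (7)λ + (10) = 0
λ = (7 ± √((7)² - 4·(10))) / 2 = (7 ± √9) / 2
Solving: λ = 2, 5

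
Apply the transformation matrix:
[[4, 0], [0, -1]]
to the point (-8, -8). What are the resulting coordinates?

Matrix multiplication:
[[4, 0], [0, -1]] × [-8, -8]ᵀ
= [(4)(-8) + (0)(-8), (0)(-8) + (-1)(-8)]ᵀ
= [-32, 8]ᵀ
Result: (-32, 8)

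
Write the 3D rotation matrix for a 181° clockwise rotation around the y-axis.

Rotation matrix for clockwise 181° around y-axis:
A clockwise rotation by 181° is a counterclockwise rotation by -181°.
cos(-181°) = -0.9998, sin(-181°) = 0.0175
Result: [[-0.9998, 0, 0.0175], [0, 1, 0], [-0.0175, 0, -0.9998]]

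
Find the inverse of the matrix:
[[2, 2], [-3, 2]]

For [[a,b],[c,d]], inverse = (1/det)·[[d,-b],[-c,a]]
det = (2)(2) - (2)(-3) = 4 - -6 = 10
Inverse = (1/10)·[[2, -2], [3, 2]]
= [[1/5, -1/5], [3/10, 1/5]]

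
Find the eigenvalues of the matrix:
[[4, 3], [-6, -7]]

Characteristic equation: det(A - λI) = 0
λ² - (trace)λ + (det) = 0
trace = 4 + -7 = -3, det = (4)(-7) - (3)(-6) = -10
λ² - (-3)λ + (-10) = 0
λ = (-3 ± √((-3)² - 4·(-10))) / 2 = (-3 ± √49) / 2
Solving: λ = -5, 2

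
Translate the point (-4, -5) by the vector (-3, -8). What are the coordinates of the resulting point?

Translation by (-3, -8) (homogeneous matrix [[1, 0, -3], [0, 1, -8], [0, 0, 1]]):
x' = -4 + -3 = -7
y' = -5 + -8 = -13
Result: (-7, -13)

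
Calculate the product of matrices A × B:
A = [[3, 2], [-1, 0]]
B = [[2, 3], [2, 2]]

Matrix multiplication:
C[0][0] = 3×2 + 2×2 = 10
C[0][1] = 3×3 + 2×2 = 13
C[1][0] = -1×2 + 0×2 = -2
C[1][1] = -1×3 + 0×2 = -3
Result: [[10, 13], [-2, -3]]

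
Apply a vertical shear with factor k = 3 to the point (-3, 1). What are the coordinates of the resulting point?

Shear matrix for vertical shear with factor k = 3:
[[1, 0], [3, 1]]
Result: (-3, 1) → (-3, -8)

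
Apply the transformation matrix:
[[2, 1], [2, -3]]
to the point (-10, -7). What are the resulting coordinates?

Matrix multiplication:
[[2, 1], [2, -3]] × [-10, -7]ᵀ
= [(2)(-10) + (1)(-7), (2)(-10) + (-3)(-7)]ᵀ
= [-27, 1]ᵀ
Result: (-27, 1)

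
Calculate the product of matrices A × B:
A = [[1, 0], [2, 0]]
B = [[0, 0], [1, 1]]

Matrix multiplication:
C[0][0] = 1×0 + 0×1 = 0
C[0][1] = 1×0 + 0×1 = 0
C[1][0] = 2×0 + 0×1 = 0
C[1][1] = 2×0 + 0×1 = 0
Result: [[0, 0], [0, 0]]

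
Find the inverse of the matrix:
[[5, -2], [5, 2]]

For [[a,b],[c,d]], inverse = (1/det)·[[d,-b],[-c,a]]
det = (5)(2) - (-2)(5) = 10 - -10 = 20
Inverse = (1/20)·[[2, 2], [-5, 5]]
= [[1/10, 1/10], [-1/4, 1/4]]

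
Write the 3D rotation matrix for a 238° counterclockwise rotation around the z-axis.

Rotation matrix for counterclockwise 238° around z-axis:
cos(238°) = -0.5299, sin(238°) = -0.8480
Result: [[-0.5299, 0.8480, 0], [-0.8480, -0.5299, 0], [0, 0, 1]]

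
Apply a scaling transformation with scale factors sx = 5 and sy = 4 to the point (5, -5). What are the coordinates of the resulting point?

Scaling matrix:
[[5, 0], [0, 4]]
Result: (5 × 5, -5 × 4) = (25, -20)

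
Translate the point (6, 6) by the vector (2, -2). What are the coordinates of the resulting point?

Translation by (2, -2) (homogeneous matrix [[1, 0, 2], [0, 1, -2], [0, 0, 1]]):
x' = 6 + 2 = 8
y' = 6 + -2 = 4
Result: (8, 4)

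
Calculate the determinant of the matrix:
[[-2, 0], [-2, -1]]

For a 2×2 matrix [[a, b], [c, d]], det = ad - bc
det = (-2)(-1) - (0)(-2) = 2 - 0 = 2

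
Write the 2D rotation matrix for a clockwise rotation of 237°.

Rotation matrix formula: [[cos θ, -sin θ], [sin θ, cos θ]]
A clockwise rotation by 237° is equivalent to a counterclockwise rotation by -237°.
For θ = -237°:
cos(-237°) = -0.5446
sin(-237°) = 0.8387
Result: [[-0.5446, -0.8387], [0.8387, -0.5446]]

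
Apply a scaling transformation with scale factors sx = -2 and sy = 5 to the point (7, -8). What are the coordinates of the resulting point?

Scaling matrix:
[[-2, 0], [0, 5]]
Result: (7 × -2, -8 × 5) = (-14, -40)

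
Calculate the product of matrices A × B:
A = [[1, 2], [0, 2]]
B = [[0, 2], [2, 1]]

Matrix multiplication:
C[0][0] = 1×0 + 2×2 = 4
C[0][1] = 1×2 + 2×1 = 4
C[1][0] = 0×0 + 2×2 = 4
C[1][1] = 0×2 + 2×1 = 2
Result: [[4, 4], [4, 2]]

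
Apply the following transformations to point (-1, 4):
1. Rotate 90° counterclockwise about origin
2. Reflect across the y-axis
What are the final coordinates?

Step 1: Rotate 90° → (-4, -1)
Step 2: Reflect across y-axis → (4, -1)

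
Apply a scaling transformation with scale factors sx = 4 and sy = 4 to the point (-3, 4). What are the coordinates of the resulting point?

Scaling matrix:
[[4, 0], [0, 4]]
Result: (-3 × 4, 4 × 4) = (-12, 16)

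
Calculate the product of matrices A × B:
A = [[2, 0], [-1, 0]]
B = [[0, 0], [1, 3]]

Matrix multiplication:
C[0][0] = 2×0 + 0×1 = 0
C[0][1] = 2×0 + 0×3 = 0
C[1][0] = -1×0 + 0×1 = 0
C[1][1] = -1×0 + 0×3 = 0
Result: [[0, 0], [0, 0]]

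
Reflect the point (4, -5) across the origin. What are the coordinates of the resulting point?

Reflection across origin: (4, -5) → (-4, 5)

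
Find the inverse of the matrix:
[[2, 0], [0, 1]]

For [[a,b],[c,d]], inverse = (1/det)·[[d,-b],[-c,a]]
det = (2)(1) - (0)(0) = 2 - 0 = 2
Inverse = (1/2)·[[1, 0], [0, 2]]
= [[1/2, 0], [0, 1]]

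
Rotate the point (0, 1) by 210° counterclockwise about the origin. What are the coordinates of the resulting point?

Rotation matrix for 210°: [[cos 210°, -sin 210°], [sin 210°, cos 210°]] ≈ [[-0.866025, 0.500000], [-0.500000, -0.866025]]
[[-0.866025, 0.500000], [-0.500000, -0.866025]] × [0, 1]ᵀ ≈ [0.5000, -0.8660]ᵀ
Result: (0.5000, -0.8660)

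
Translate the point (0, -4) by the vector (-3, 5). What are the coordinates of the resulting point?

Translation by (-3, 5) (homogeneous matrix [[1, 0, -3], [0, 1, 5], [0, 0, 1]]):
x' = 0 + -3 = -3
y' = -4 + 5 = 1
Result: (-3, 1)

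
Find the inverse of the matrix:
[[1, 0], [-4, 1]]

For [[a,b],[c,d]], inverse = (1/det)·[[d,-b],[-c,a]]
det = (1)(1) - (0)(-4) = 1 - 0 = 1
Inverse = [[1, 0], [4, 1]]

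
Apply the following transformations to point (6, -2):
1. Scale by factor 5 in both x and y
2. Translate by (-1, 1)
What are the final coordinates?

Step 1: Scale (6, -2) by 5 → (30, -10)
Step 2: Translate by (-1, 1) → (29, -9)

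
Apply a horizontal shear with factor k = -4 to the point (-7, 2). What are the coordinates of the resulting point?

Shear matrix for horizontal shear with factor k = -4:
[[1, -4], [0, 1]]
Result: (-7, 2) → (-15, 2)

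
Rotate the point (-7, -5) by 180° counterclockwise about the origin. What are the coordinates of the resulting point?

Rotation matrix for 180°: [[cos 180°, -sin 180°], [sin 180°, cos 180°]] = [[-1, 0], [0, -1]]
[[-1, 0], [0, -1]] × [-7, -5]ᵀ = [7, 5]ᵀ
Result: (7, 5)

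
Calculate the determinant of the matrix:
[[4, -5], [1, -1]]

For a 2×2 matrix [[a, b], [c, d]], det = ad - bc
det = (4)(-1) - (-5)(1) = -4 - -5 = 1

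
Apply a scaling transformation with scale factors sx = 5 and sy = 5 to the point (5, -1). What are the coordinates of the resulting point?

Scaling matrix:
[[5, 0], [0, 5]]
Result: (5 × 5, -1 × 5) = (25, -5)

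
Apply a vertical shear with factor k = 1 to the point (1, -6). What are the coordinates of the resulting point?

Shear matrix for vertical shear with factor k = 1:
[[1, 0], [1, 1]]
Result: (1, -6) → (1, -5)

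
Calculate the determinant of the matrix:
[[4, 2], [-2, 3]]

For a 2×2 matrix [[a, b], [c, d]], det = ad - bc
det = (4)(3) - (2)(-2) = 12 - -4 = 16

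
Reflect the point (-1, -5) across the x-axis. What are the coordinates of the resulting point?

Reflection across x-axis: (-1, -5) → (-1, 5)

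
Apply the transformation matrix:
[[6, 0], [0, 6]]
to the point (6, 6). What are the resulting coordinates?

Matrix multiplication:
[[6, 0], [0, 6]] × [6, 6]ᵀ
= [(6)(6) + (0)(6), (0)(6) + (6)(6)]ᵀ
= [36, 36]ᵀ
Result: (36, 36)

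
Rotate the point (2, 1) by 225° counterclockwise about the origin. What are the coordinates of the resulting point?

Rotation matrix for 225°: [[cos 225°, -sin 225°], [sin 225°, cos 225°]] ≈ [[-0.707107, 0.707107], [-0.707107, -0.707107]]
[[-0.707107, 0.707107], [-0.707107, -0.707107]] × [2, 1]ᵀ ≈ [-0.7071, -2.1213]ᵀ
Result: (-0.7071, -2.1213)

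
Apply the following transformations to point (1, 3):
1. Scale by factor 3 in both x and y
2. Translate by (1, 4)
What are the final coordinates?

Step 1: Scale (1, 3) by 3 → (3, 9)
Step 2: Translate by (1, 4) → (4, 13)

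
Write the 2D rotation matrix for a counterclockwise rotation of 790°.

Rotation matrix formula: [[cos θ, -sin θ], [sin θ, cos θ]]
For θ = 790°:
cos(790°) = 0.3420
sin(790°) = 0.9397
Result: [[0.3420, -0.9397], [0.9397, 0.3420]]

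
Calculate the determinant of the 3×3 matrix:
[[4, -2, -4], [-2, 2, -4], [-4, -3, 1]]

Expansion along first row:
det = 4·det([[2,-4],[-3,1]]) - -2·det([[-2,-4],[-4,1]]) + -4·det([[-2,2],[-4,-3]])
    = 4·(2·1 - -4·-3) - -2·(-2·1 - -4·-4) + -4·(-2·-3 - 2·-4)
    = 4·-10 - -2·-18 + -4·14
    = -40 + -36 + -56 = -132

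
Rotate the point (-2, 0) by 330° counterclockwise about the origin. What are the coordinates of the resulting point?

Rotation matrix for 330°: [[cos 330°, -sin 330°], [sin 330°, cos 330°]] ≈ [[0.866025, 0.500000], [-0.500000, 0.866025]]
[[0.866025, 0.500000], [-0.500000, 0.866025]] × [-2, 0]ᵀ ≈ [-1.7321, 1]ᵀ
Result: (-1.7321, 1)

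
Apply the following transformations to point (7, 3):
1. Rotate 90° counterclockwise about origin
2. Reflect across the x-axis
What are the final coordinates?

Step 1: Rotate 90° → (-3, 7)
Step 2: Reflect across x-axis → (-3, -7)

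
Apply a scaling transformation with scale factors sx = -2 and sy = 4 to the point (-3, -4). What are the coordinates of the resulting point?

Scaling matrix:
[[-2, 0], [0, 4]]
Result: (-3 × -2, -4 × 4) = (6, -16)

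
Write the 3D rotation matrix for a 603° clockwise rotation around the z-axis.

Rotation matrix for clockwise 603° around z-axis:
A clockwise rotation by 603° is a counterclockwise rotation by -603°.
cos(-603°) = -0.4540, sin(-603°) = 0.8910
Result: [[-0.4540, -0.8910, 0], [0.8910, -0.4540, 0], [0, 0, 1]]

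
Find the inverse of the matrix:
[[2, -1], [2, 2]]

For [[a,b],[c,d]], inverse = (1/det)·[[d,-b],[-c,a]]
det = (2)(2) - (-1)(2) = 4 - -2 = 6
Inverse = (1/6)·[[2, 1], [-2, 2]]
= [[1/3, 1/6], [-1/3, 1/3]]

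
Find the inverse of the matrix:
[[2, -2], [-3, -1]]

For [[a,b],[c,d]], inverse = (1/det)·[[d,-b],[-c,a]]
det = (2)(-1) - (-2)(-3) = -2 - 6 = -8
Inverse = (1/-8)·[[-1, 2], [3, 2]]
= [[1/8, -1/4], [-3/8, -1/4]]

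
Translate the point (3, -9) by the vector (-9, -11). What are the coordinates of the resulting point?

Translation by (-9, -11) (homogeneous matrix [[1, 0, -9], [0, 1, -11], [0, 0, 1]]):
x' = 3 + -9 = -6
y' = -9 + -11 = -20
Result: (-6, -20)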